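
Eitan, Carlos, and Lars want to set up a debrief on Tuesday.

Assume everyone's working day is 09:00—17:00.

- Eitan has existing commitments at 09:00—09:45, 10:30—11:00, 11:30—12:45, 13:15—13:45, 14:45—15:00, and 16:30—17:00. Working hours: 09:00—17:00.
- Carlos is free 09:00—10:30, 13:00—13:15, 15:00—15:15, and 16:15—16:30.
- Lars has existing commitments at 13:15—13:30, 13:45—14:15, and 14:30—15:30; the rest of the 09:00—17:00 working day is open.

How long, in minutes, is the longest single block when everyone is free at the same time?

Eitan free within 09:00–17:00: 09:45–10:30, 11:00–11:30, 12:45–13:15, 13:45–14:45, 15:00–16:30.
Lars free within 09:00–17:00: 09:00–13:15, 13:30–13:45, 14:15–14:30, 15:30–17:00.
Eitan ∩ Carlos: 09:45–10:30, 13:00–13:15, 15:00–15:15, 16:15–16:30.
Eitan ∩ Carlos ∩ Lars: 09:45–10:30, 13:00–13:15, 16:15–16:30.
Common window lengths: 45, 15, 15 min; longest is 45.

45 minutes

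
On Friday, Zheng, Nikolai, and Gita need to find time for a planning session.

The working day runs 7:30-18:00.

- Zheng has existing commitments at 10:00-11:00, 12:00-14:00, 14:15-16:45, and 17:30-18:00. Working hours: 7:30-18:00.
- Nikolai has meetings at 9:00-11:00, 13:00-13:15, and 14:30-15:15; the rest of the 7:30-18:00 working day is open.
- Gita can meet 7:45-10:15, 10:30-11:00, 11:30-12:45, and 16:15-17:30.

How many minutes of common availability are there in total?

150 minutes

Zheng free within 07:30–18:00: 07:30–10:00, 11:00–12:00, 14:00–14:15, 16:45–17:30.
Nikolai free within 07:30–18:00: 07:30–09:00, 11:00–13:00, 13:15–14:30, 15:15–18:00.
Zheng ∩ Nikolai: 07:30–09:00, 11:00–12:00, 14:00–14:15, 16:45–17:30.
Zheng ∩ Nikolai ∩ Gita: 07:45–09:00, 11:30–12:00, 16:45–17:30.
Total common minutes: 75 + 30 + 45 = 150.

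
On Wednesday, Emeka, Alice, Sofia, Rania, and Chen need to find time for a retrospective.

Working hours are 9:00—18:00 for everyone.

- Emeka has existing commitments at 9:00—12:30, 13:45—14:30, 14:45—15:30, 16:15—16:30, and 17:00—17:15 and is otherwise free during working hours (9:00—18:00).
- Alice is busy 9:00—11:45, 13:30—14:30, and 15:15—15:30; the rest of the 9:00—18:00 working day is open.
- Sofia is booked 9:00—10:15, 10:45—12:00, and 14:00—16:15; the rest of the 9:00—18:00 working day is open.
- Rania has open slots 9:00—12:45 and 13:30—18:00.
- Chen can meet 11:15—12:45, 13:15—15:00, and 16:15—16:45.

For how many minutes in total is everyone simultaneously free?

30 minutes

Emeka free within 09:00–18:00: 12:30–13:45, 14:30–14:45, 15:30–16:15, 16:30–17:00, 17:15–18:00.
Alice free within 09:00–18:00: 11:45–13:30, 14:30–15:15, 15:30–18:00.
Sofia free within 09:00–18:00: 10:15–10:45, 12:00–14:00, 16:15–18:00.
Emeka ∩ Alice: 12:30–13:30, 14:30–14:45, 15:30–16:15, 16:30–17:00, 17:15–18:00.
Emeka ∩ Alice ∩ Sofia: 12:30–13:30, 16:30–17:00, 17:15–18:00.
Emeka ∩ Alice ∩ Sofia ∩ Rania: 12:30–12:45, 16:30–17:00, 17:15–18:00.
Emeka ∩ Alice ∩ Sofia ∩ Rania ∩ Chen: 12:30–12:45, 16:30–16:45.
Total common minutes: 15 + 15 = 30.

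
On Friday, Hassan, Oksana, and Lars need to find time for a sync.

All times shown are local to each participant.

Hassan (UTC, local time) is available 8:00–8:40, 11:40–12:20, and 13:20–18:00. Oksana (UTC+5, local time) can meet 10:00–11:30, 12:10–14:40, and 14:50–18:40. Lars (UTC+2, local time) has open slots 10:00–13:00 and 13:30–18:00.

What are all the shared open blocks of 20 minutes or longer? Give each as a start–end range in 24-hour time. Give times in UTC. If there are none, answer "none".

08:00–08:40, 11:40–12:20, 13:20–13:40

Hassan → UTC: 08:00–08:40, 11:40–12:20, 13:20–18:00.
Oksana → UTC: 05:00–06:30, 07:10–09:40, 09:50–13:40.
Lars → UTC: 08:00–11:00, 11:30–16:00.
Hassan ∩ Oksana: 08:00–08:40, 11:40–12:20, 13:20–13:40.
Hassan ∩ Oksana ∩ Lars: 08:00–08:40, 11:40–12:20, 13:20–13:40.
Windows ≥ 20 min: 08:00–08:40, 11:40–12:20, 13:20–13:40.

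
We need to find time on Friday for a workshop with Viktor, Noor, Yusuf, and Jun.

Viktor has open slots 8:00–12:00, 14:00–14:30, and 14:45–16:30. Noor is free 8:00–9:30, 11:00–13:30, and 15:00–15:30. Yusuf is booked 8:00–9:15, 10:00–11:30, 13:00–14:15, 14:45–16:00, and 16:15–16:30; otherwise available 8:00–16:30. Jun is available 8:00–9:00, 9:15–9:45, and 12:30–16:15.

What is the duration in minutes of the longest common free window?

Yusuf free within 08:00–16:30: 09:15–10:00, 11:30–13:00, 14:15–14:45, 16:00–16:15.
Viktor ∩ Noor: 08:00–09:30, 11:00–12:00, 15:00–15:30.
Viktor ∩ Noor ∩ Yusuf: 09:15–09:30, 11:30–12:00.
Viktor ∩ Noor ∩ Yusuf ∩ Jun: 09:15–09:30.
Single common window of 15 minutes.

15 minutes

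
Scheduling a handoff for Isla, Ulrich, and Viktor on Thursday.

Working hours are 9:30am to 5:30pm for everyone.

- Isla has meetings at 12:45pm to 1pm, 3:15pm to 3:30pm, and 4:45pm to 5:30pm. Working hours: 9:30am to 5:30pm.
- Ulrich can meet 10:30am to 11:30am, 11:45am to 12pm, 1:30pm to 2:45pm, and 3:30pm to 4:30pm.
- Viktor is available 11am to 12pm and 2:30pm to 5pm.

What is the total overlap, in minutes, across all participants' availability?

120 minutes

Isla free within 09:30–17:30: 09:30–12:45, 13:00–15:15, 15:30–16:45.
Isla ∩ Ulrich: 10:30–11:30, 11:45–12:00, 13:30–14:45, 15:30–16:30.
Isla ∩ Ulrich ∩ Viktor: 11:00–11:30, 11:45–12:00, 14:30–14:45, 15:30–16:30.
Total common minutes: 30 + 15 + 15 + 60 = 120.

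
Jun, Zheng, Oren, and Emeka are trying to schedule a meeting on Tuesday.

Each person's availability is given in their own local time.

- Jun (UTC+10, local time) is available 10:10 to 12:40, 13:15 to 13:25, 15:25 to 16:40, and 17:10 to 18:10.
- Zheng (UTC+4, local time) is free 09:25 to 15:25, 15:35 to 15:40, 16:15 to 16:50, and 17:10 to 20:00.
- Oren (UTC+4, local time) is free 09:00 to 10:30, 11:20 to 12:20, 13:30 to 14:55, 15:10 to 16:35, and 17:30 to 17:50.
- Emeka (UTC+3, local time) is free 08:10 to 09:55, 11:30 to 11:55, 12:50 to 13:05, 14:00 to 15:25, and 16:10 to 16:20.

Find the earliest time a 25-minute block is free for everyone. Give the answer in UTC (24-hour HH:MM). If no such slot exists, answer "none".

05:25

Jun → UTC: 00:10–02:40, 03:15–03:25, 05:25–06:40, 07:10–08:10.
Zheng → UTC: 05:25–11:25, 11:35–11:40, 12:15–12:50, 13:10–16:00.
Oren → UTC: 05:00–06:30, 07:20–08:20, 09:30–10:55, 11:10–12:35, 13:30–13:50.
Emeka → UTC: 05:10–06:55, 08:30–08:55, 09:50–10:05, 11:00–12:25, 13:10–13:20.
Jun ∩ Zheng: 05:25–06:40, 07:10–08:10.
Jun ∩ Zheng ∩ Oren: 05:25–06:30, 07:20–08:10.
Jun ∩ Zheng ∩ Oren ∩ Emeka: 05:25–06:30.
Windows ≥ 25 min: 05:25–06:30.
Earliest such window starts at 05:25.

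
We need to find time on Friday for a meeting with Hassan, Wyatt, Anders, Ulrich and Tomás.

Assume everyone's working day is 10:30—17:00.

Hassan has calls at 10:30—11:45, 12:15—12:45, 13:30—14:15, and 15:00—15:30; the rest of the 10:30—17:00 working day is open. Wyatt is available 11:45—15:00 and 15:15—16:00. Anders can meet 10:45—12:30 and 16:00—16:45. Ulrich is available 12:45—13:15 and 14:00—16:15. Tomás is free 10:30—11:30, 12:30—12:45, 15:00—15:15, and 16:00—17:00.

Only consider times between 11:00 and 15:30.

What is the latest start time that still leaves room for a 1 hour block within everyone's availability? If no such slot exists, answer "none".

none

Hassan free within 10:30–17:00: 11:45–12:15, 12:45–13:30, 14:15–15:00, 15:30–17:00.
Hassan ∩ Wyatt: 11:45–12:15, 12:45–13:30, 14:15–15:00, 15:30–16:00.
Hassan ∩ Wyatt ∩ Anders: 11:45–12:15.
Hassan ∩ Wyatt ∩ Anders ∩ Ulrich: (none).
Hassan ∩ Wyatt ∩ Anders ∩ Ulrich ∩ Tomás: (none).
Restricted to 11:00–15:30: (none).
Windows ≥ 60 min: (none).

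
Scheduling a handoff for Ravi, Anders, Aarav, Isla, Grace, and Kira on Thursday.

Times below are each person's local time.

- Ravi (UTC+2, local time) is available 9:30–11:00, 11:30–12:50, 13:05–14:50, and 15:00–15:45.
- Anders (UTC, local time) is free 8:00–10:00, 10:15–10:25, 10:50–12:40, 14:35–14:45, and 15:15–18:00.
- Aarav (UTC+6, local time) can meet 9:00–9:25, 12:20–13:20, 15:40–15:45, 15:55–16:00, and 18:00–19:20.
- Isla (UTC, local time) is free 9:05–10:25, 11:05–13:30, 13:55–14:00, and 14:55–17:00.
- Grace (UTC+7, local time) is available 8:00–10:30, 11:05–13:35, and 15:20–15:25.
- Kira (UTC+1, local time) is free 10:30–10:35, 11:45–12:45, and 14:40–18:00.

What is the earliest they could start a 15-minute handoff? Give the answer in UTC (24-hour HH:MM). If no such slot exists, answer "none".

none

Ravi → UTC: 07:30–09:00, 09:30–10:50, 11:05–12:50, 13:00–13:45.
Anders → UTC: 08:00–10:00, 10:15–10:25, 10:50–12:40, 14:35–14:45, 15:15–18:00.
Aarav → UTC: 03:00–03:25, 06:20–07:20, 09:40–09:45, 09:55–10:00, 12:00–13:20.
Isla → UTC: 09:05–10:25, 11:05–13:30, 13:55–14:00, 14:55–17:00.
Grace → UTC: 01:00–03:30, 04:05–06:35, 08:20–08:25.
Kira → UTC: 09:30–09:35, 10:45–11:45, 13:40–17:00.
Ravi ∩ Anders: 08:00–09:00, 09:30–10:00, 10:15–10:25, 11:05–12:40.
Ravi ∩ Anders ∩ Aarav: 09:40–09:45, 09:55–10:00, 12:00–12:40.
Ravi ∩ Anders ∩ Aarav ∩ Isla: 09:40–09:45, 09:55–10:00, 12:00–12:40.
Ravi ∩ Anders ∩ Aarav ∩ Isla ∩ Grace: (none).
Ravi ∩ Anders ∩ Aarav ∩ Isla ∩ Grace ∩ Kira: (none).
Windows ≥ 15 min: (none).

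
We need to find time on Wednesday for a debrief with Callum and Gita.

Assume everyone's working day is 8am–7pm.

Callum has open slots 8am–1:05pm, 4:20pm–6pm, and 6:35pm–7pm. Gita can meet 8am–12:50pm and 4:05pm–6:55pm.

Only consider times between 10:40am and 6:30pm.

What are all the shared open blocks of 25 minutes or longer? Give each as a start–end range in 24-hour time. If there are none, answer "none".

Callum ∩ Gita: 08:00–12:50, 16:20–18:00, 18:35–18:55.
Restricted to 10:40–18:30: 10:40–12:50, 16:20–18:00.
Windows ≥ 25 min: 10:40–12:50, 16:20–18:00.

10:40–12:50, 16:20–18:00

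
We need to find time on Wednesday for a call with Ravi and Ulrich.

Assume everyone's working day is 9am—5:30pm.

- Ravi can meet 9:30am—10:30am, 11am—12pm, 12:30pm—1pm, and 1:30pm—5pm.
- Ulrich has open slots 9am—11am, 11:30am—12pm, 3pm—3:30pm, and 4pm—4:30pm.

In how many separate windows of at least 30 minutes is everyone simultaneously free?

4

Ravi ∩ Ulrich: 09:30–10:30, 11:30–12:00, 15:00–15:30, 16:00–16:30.
Windows ≥ 30 min: 09:30–10:30, 11:30–12:00, 15:00–15:30, 16:00–16:30.
That's 4 windows.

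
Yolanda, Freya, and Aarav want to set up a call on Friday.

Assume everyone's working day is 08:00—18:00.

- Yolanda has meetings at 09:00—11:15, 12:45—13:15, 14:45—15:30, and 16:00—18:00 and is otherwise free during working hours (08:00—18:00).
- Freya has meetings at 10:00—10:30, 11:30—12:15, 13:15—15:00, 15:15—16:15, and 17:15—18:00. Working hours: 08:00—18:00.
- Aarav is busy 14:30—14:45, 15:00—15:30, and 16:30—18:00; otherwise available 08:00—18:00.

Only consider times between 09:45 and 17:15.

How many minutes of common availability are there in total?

45 minutes

Yolanda free within 08:00–18:00: 08:00–09:00, 11:15–12:45, 13:15–14:45, 15:30–16:00.
Freya free within 08:00–18:00: 08:00–10:00, 10:30–11:30, 12:15–13:15, 15:00–15:15, 16:15–17:15.
Aarav free within 08:00–18:00: 08:00–14:30, 14:45–15:00, 15:30–16:30.
Yolanda ∩ Freya: 08:00–09:00, 11:15–11:30, 12:15–12:45.
Yolanda ∩ Freya ∩ Aarav: 08:00–09:00, 11:15–11:30, 12:15–12:45.
Restricted to 09:45–17:15: 11:15–11:30, 12:15–12:45.
Total common minutes: 15 + 30 = 45.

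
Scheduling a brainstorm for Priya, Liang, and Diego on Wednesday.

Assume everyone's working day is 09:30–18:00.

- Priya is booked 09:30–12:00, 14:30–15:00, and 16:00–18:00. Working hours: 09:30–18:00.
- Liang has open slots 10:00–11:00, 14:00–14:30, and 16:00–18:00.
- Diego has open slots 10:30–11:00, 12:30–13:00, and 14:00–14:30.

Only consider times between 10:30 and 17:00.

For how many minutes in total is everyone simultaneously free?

30 minutes

Priya free within 09:30–18:00: 12:00–14:30, 15:00–16:00.
Priya ∩ Liang: 14:00–14:30.
Priya ∩ Liang ∩ Diego: 14:00–14:30.
Restricted to 10:30–17:00: 14:00–14:30.
Total common minutes: 30.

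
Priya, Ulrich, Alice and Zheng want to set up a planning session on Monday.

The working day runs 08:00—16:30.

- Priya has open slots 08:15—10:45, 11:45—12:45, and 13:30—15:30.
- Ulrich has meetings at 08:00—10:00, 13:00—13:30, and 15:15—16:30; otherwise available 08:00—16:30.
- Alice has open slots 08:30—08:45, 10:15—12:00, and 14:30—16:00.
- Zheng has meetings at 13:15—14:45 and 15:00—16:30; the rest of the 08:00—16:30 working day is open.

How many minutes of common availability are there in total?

60 minutes

Ulrich free within 08:00–16:30: 10:00–13:00, 13:30–15:15.
Zheng free within 08:00–16:30: 08:00–13:15, 14:45–15:00.
Priya ∩ Ulrich: 10:00–10:45, 11:45–12:45, 13:30–15:15.
Priya ∩ Ulrich ∩ Alice: 10:15–10:45, 11:45–12:00, 14:30–15:15.
Priya ∩ Ulrich ∩ Alice ∩ Zheng: 10:15–10:45, 11:45–12:00, 14:45–15:00.
Total common minutes: 30 + 15 + 15 = 60.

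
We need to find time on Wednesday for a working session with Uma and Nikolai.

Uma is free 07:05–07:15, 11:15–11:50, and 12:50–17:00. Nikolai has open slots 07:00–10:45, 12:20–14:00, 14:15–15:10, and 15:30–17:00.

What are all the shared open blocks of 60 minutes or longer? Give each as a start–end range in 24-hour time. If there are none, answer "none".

Uma ∩ Nikolai: 07:05–07:15, 12:50–14:00, 14:15–15:10, 15:30–17:00.
Windows ≥ 60 min: 12:50–14:00, 15:30–17:00.

12:50–14:00, 15:30–17:00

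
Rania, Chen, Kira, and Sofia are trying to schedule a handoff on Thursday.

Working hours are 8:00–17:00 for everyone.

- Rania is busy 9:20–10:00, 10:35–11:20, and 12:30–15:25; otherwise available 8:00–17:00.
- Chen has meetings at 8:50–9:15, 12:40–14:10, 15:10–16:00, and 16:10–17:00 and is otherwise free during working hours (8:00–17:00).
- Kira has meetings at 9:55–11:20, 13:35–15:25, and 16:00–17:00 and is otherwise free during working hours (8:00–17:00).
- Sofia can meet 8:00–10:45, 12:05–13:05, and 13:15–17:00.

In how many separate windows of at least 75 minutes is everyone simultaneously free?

Rania free within 08:00–17:00: 08:00–09:20, 10:00–10:35, 11:20–12:30, 15:25–17:00.
Chen free within 08:00–17:00: 08:00–08:50, 09:15–12:40, 14:10–15:10, 16:00–16:10.
Kira free within 08:00–17:00: 08:00–09:55, 11:20–13:35, 15:25–16:00.
Rania ∩ Chen: 08:00–08:50, 09:15–09:20, 10:00–10:35, 11:20–12:30, 16:00–16:10.
Rania ∩ Chen ∩ Kira: 08:00–08:50, 09:15–09:20, 11:20–12:30.
Rania ∩ Chen ∩ Kira ∩ Sofia: 08:00–08:50, 09:15–09:20, 12:05–12:30.
Windows ≥ 75 min: (none).
That's 0 windows.

0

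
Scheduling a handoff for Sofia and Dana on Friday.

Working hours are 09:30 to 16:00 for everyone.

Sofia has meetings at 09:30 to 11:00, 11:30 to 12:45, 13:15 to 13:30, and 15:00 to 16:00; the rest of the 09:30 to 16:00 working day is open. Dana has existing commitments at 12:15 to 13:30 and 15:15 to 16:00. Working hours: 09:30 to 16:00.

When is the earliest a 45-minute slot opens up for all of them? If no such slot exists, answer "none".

Sofia free within 09:30–16:00: 11:00–11:30, 12:45–13:15, 13:30–15:00.
Dana free within 09:30–16:00: 09:30–12:15, 13:30–15:15.
Sofia ∩ Dana: 11:00–11:30, 13:30–15:00.
Windows ≥ 45 min: 13:30–15:00.
Earliest such window starts at 13:30.

13:30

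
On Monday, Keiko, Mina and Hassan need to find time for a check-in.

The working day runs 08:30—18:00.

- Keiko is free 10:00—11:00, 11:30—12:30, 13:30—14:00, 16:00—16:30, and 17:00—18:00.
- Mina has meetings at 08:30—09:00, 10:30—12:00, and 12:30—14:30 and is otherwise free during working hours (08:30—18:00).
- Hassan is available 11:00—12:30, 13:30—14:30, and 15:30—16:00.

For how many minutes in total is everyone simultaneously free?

30 minutes

Mina free within 08:30–18:00: 09:00–10:30, 12:00–12:30, 14:30–18:00.
Keiko ∩ Mina: 10:00–10:30, 12:00–12:30, 16:00–16:30, 17:00–18:00.
Keiko ∩ Mina ∩ Hassan: 12:00–12:30.
Total common minutes: 30.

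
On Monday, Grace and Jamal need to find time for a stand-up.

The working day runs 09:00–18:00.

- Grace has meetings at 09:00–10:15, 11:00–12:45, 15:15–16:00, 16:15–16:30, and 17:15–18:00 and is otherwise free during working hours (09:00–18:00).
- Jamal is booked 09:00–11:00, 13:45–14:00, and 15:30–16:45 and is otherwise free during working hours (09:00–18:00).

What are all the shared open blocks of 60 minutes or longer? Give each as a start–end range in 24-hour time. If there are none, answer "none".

Grace free within 09:00–18:00: 10:15–11:00, 12:45–15:15, 16:00–16:15, 16:30–17:15.
Jamal free within 09:00–18:00: 11:00–13:45, 14:00–15:30, 16:45–18:00.
Grace ∩ Jamal: 12:45–13:45, 14:00–15:15, 16:45–17:15.
Windows ≥ 60 min: 12:45–13:45, 14:00–15:15.

12:45–13:45, 14:00–15:15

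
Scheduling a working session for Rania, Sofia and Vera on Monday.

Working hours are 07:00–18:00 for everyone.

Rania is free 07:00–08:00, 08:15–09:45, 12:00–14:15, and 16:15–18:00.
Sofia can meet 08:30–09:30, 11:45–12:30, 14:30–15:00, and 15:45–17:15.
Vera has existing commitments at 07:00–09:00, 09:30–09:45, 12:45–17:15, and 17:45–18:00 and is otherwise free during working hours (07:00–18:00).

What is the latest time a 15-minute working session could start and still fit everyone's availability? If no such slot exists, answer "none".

Vera free within 07:00–18:00: 09:00–09:30, 09:45–12:45, 17:15–17:45.
Rania ∩ Sofia: 08:30–09:30, 12:00–12:30, 16:15–17:15.
Rania ∩ Sofia ∩ Vera: 09:00–09:30, 12:00–12:30.
Windows ≥ 15 min: 09:00–09:30, 12:00–12:30.
Latest start in the last window 12:00–12:30 is 12:30 − 15 min = 12:15.

12:15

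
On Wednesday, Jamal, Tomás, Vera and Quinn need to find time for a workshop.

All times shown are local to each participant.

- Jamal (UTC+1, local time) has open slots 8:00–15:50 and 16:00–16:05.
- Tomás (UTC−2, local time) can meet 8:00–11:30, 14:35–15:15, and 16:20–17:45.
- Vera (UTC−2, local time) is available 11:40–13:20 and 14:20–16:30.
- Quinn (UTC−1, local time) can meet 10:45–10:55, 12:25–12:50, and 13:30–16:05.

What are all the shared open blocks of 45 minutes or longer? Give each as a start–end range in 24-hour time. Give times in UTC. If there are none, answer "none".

none

Jamal → UTC: 07:00–14:50, 15:00–15:05.
Tomás → UTC: 10:00–13:30, 16:35–17:15, 18:20–19:45.
Vera → UTC: 13:40–15:20, 16:20–18:30.
Quinn → UTC: 11:45–11:55, 13:25–13:50, 14:30–17:05.
Jamal ∩ Tomás: 10:00–13:30.
Jamal ∩ Tomás ∩ Vera: (none).
Jamal ∩ Tomás ∩ Vera ∩ Quinn: (none).
Windows ≥ 45 min: (none).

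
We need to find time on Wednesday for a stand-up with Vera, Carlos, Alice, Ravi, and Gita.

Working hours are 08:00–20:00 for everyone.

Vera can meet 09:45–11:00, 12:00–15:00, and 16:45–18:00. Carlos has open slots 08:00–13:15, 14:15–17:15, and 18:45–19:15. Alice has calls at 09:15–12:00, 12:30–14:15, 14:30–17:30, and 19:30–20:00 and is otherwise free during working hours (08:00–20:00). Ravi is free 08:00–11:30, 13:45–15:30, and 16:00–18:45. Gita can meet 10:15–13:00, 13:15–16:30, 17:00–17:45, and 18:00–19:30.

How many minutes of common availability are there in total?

15 minutes

Alice free within 08:00–20:00: 08:00–09:15, 12:00–12:30, 14:15–14:30, 17:30–19:30.
Vera ∩ Carlos: 09:45–11:00, 12:00–13:15, 14:15–15:00, 16:45–17:15.
Vera ∩ Carlos ∩ Alice: 12:00–12:30, 14:15–14:30.
Vera ∩ Carlos ∩ Alice ∩ Ravi: 14:15–14:30.
Vera ∩ Carlos ∩ Alice ∩ Ravi ∩ Gita: 14:15–14:30.
Total common minutes: 15.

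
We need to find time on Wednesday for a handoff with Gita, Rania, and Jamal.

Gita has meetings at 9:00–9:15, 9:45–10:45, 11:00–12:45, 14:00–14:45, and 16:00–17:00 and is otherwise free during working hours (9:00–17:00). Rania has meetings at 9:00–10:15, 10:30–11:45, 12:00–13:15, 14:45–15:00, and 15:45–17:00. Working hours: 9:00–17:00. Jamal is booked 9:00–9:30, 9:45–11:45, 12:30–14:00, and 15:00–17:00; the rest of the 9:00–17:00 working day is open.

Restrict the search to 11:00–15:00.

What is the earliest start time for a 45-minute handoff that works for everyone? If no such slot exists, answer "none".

Gita free within 09:00–17:00: 09:15–09:45, 10:45–11:00, 12:45–14:00, 14:45–16:00.
Rania free within 09:00–17:00: 10:15–10:30, 11:45–12:00, 13:15–14:45, 15:00–15:45.
Jamal free within 09:00–17:00: 09:30–09:45, 11:45–12:30, 14:00–15:00.
Gita ∩ Rania: 13:15–14:00, 15:00–15:45.
Gita ∩ Rania ∩ Jamal: (none).
Restricted to 11:00–15:00: (none).
Windows ≥ 45 min: (none).

none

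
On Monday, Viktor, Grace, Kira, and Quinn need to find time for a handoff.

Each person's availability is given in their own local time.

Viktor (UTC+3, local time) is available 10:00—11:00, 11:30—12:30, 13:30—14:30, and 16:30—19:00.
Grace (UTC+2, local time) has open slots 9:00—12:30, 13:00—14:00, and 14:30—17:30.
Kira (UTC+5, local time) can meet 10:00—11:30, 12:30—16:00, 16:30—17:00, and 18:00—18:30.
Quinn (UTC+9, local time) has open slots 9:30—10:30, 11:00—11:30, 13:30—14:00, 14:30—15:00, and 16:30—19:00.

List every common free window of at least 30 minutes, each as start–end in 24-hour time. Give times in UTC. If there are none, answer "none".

07:30–08:00, 08:30–09:30

Viktor → UTC: 07:00–08:00, 08:30–09:30, 10:30–11:30, 13:30–16:00.
Grace → UTC: 07:00–10:30, 11:00–12:00, 12:30–15:30.
Kira → UTC: 05:00–06:30, 07:30–11:00, 11:30–12:00, 13:00–13:30.
Quinn → UTC: 00:30–01:30, 02:00–02:30, 04:30–05:00, 05:30–06:00, 07:30–10:00.
Viktor ∩ Grace: 07:00–08:00, 08:30–09:30, 11:00–11:30, 13:30–15:30.
Viktor ∩ Grace ∩ Kira: 07:30–08:00, 08:30–09:30.
Viktor ∩ Grace ∩ Kira ∩ Quinn: 07:30–08:00, 08:30–09:30.
Windows ≥ 30 min: 07:30–08:00, 08:30–09:30.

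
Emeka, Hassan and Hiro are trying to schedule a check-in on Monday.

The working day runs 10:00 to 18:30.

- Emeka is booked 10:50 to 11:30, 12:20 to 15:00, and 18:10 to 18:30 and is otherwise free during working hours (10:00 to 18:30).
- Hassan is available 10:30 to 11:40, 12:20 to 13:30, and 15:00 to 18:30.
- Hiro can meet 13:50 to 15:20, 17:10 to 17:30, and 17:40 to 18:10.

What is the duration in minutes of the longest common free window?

Emeka free within 10:00–18:30: 10:00–10:50, 11:30–12:20, 15:00–18:10.
Emeka ∩ Hassan: 10:30–10:50, 11:30–11:40, 15:00–18:10.
Emeka ∩ Hassan ∩ Hiro: 15:00–15:20, 17:10–17:30, 17:40–18:10.
Common window lengths: 20, 20, 30 min; longest is 30.

30 minutes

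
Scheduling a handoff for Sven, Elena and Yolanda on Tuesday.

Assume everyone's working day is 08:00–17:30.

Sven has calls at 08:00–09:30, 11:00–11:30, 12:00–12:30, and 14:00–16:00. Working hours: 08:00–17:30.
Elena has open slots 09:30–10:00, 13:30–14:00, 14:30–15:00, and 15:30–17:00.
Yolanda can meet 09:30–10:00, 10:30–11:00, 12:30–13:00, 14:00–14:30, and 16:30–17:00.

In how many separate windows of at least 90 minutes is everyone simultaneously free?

Sven free within 08:00–17:30: 09:30–11:00, 11:30–12:00, 12:30–14:00, 16:00–17:30.
Sven ∩ Elena: 09:30–10:00, 13:30–14:00, 16:00–17:00.
Sven ∩ Elena ∩ Yolanda: 09:30–10:00, 16:30–17:00.
Windows ≥ 90 min: (none).
That's 0 windows.

0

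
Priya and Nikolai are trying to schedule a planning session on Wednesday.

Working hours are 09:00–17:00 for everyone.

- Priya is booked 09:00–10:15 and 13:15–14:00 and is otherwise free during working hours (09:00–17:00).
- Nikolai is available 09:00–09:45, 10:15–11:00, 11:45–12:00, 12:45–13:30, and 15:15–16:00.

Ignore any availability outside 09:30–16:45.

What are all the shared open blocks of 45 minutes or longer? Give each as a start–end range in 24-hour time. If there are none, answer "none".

10:15–11:00, 15:15–16:00

Priya free within 09:00–17:00: 10:15–13:15, 14:00–17:00.
Priya ∩ Nikolai: 10:15–11:00, 11:45–12:00, 12:45–13:15, 15:15–16:00.
Restricted to 09:30–16:45: 10:15–11:00, 11:45–12:00, 12:45–13:15, 15:15–16:00.
Windows ≥ 45 min: 10:15–11:00, 15:15–16:00.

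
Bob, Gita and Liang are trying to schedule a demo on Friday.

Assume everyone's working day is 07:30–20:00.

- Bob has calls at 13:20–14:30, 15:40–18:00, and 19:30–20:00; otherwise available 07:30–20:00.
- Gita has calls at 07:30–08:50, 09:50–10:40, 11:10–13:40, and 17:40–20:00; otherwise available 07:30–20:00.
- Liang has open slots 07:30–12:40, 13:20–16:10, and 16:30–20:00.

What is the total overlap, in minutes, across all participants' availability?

Bob free within 07:30–20:00: 07:30–13:20, 14:30–15:40, 18:00–19:30.
Gita free within 07:30–20:00: 08:50–09:50, 10:40–11:10, 13:40–17:40.
Bob ∩ Gita: 08:50–09:50, 10:40–11:10, 14:30–15:40.
Bob ∩ Gita ∩ Liang: 08:50–09:50, 10:40–11:10, 14:30–15:40.
Total common minutes: 60 + 30 + 70 = 160.

160 minutes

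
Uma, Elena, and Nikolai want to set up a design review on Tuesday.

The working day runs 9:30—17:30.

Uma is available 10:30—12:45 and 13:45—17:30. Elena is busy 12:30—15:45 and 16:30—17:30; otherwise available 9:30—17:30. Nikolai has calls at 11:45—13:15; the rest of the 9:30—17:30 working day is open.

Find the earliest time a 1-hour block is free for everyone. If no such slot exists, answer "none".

Elena free within 09:30–17:30: 09:30–12:30, 15:45–16:30.
Nikolai free within 09:30–17:30: 09:30–11:45, 13:15–17:30.
Uma ∩ Elena: 10:30–12:30, 15:45–16:30.
Uma ∩ Elena ∩ Nikolai: 10:30–11:45, 15:45–16:30.
Windows ≥ 60 min: 10:30–11:45.
Earliest such window starts at 10:30.

10:30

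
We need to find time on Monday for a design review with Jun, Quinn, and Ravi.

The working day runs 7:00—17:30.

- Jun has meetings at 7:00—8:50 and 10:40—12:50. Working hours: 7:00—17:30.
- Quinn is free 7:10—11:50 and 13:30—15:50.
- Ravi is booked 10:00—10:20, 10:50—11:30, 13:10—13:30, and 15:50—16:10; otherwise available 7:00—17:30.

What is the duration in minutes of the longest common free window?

Jun free within 07:00–17:30: 08:50–10:40, 12:50–17:30.
Ravi free within 07:00–17:30: 07:00–10:00, 10:20–10:50, 11:30–13:10, 13:30–15:50, 16:10–17:30.
Jun ∩ Quinn: 08:50–10:40, 13:30–15:50.
Jun ∩ Quinn ∩ Ravi: 08:50–10:00, 10:20–10:40, 13:30–15:50.
Common window lengths: 70, 20, 140 min; longest is 140.

140 minutes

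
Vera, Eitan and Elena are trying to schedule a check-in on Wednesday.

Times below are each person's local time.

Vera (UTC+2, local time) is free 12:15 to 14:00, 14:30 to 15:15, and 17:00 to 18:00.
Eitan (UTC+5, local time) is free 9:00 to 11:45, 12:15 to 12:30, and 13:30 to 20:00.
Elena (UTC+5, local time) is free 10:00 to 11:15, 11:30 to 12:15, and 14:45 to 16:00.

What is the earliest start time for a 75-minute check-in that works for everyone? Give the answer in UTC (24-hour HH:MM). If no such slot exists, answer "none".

Vera → UTC: 10:15–12:00, 12:30–13:15, 15:00–16:00.
Eitan → UTC: 04:00–06:45, 07:15–07:30, 08:30–15:00.
Elena → UTC: 05:00–06:15, 06:30–07:15, 09:45–11:00.
Vera ∩ Eitan: 10:15–12:00, 12:30–13:15.
Vera ∩ Eitan ∩ Elena: 10:15–11:00.
Windows ≥ 75 min: (none).

none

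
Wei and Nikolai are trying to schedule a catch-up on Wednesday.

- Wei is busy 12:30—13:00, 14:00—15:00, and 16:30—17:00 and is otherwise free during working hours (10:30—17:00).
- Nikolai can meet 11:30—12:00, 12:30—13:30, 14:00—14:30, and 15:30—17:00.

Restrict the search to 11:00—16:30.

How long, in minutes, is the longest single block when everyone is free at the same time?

Wei free within 10:30–17:00: 10:30–12:30, 13:00–14:00, 15:00–16:30.
Wei ∩ Nikolai: 11:30–12:00, 13:00–13:30, 15:30–16:30.
Restricted to 11:00–16:30: 11:30–12:00, 13:00–13:30, 15:30–16:30.
Common window lengths: 30, 30, 60 min; longest is 60.

60 minutes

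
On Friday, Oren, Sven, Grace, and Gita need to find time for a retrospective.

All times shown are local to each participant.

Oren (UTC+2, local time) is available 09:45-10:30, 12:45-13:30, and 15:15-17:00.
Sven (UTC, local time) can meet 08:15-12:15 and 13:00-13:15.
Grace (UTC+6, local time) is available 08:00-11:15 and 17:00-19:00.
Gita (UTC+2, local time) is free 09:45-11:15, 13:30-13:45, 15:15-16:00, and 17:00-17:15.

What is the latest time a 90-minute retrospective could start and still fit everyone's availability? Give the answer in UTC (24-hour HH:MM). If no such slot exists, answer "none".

none

Oren → UTC: 07:45–08:30, 10:45–11:30, 13:15–15:00.
Sven → UTC: 08:15–12:15, 13:00–13:15.
Grace → UTC: 02:00–05:15, 11:00–13:00.
Gita → UTC: 07:45–09:15, 11:30–11:45, 13:15–14:00, 15:00–15:15.
Oren ∩ Sven: 08:15–08:30, 10:45–11:30.
Oren ∩ Sven ∩ Grace: 11:00–11:30.
Oren ∩ Sven ∩ Grace ∩ Gita: (none).
Windows ≥ 90 min: (none).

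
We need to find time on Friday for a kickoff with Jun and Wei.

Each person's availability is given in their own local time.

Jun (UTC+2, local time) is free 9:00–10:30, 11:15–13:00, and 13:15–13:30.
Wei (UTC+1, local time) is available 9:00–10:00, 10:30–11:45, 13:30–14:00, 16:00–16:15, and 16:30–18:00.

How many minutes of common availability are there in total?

105 minutes

Jun → UTC: 07:00–08:30, 09:15–11:00, 11:15–11:30.
Wei → UTC: 08:00–09:00, 09:30–10:45, 12:30–13:00, 15:00–15:15, 15:30–17:00.
Jun ∩ Wei: 08:00–08:30, 09:30–10:45.
Total common minutes: 30 + 75 = 105.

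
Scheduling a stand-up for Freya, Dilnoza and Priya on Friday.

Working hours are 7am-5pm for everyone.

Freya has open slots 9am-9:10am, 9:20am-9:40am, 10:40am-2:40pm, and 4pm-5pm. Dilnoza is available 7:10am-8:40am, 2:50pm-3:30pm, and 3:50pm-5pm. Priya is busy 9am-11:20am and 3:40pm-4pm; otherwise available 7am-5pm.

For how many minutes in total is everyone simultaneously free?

60 minutes

Priya free within 07:00–17:00: 07:00–09:00, 11:20–15:40, 16:00–17:00.
Freya ∩ Dilnoza: 16:00–17:00.
Freya ∩ Dilnoza ∩ Priya: 16:00–17:00.
Total common minutes: 60.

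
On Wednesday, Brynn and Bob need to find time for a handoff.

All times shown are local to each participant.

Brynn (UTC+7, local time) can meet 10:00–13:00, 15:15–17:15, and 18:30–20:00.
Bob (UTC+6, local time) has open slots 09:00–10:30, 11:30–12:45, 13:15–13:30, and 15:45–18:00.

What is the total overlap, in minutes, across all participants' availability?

Brynn → UTC: 03:00–06:00, 08:15–10:15, 11:30–13:00.
Bob → UTC: 03:00–04:30, 05:30–06:45, 07:15–07:30, 09:45–12:00.
Brynn ∩ Bob: 03:00–04:30, 05:30–06:00, 09:45–10:15, 11:30–12:00.
Total common minutes: 90 + 30 + 30 + 30 = 180.

180 minutes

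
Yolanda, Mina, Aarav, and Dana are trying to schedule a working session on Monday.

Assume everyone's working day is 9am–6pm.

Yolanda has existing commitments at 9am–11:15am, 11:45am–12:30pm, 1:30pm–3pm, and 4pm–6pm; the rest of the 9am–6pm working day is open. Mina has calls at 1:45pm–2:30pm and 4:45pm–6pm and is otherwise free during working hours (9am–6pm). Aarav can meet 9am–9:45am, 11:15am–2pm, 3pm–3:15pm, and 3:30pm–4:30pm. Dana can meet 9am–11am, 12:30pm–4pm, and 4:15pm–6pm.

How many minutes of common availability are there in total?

Yolanda free within 09:00–18:00: 11:15–11:45, 12:30–13:30, 15:00–16:00.
Mina free within 09:00–18:00: 09:00–13:45, 14:30–16:45.
Yolanda ∩ Mina: 11:15–11:45, 12:30–13:30, 15:00–16:00.
Yolanda ∩ Mina ∩ Aarav: 11:15–11:45, 12:30–13:30, 15:00–15:15, 15:30–16:00.
Yolanda ∩ Mina ∩ Aarav ∩ Dana: 12:30–13:30, 15:00–15:15, 15:30–16:00.
Total common minutes: 60 + 15 + 30 = 105.

105 minutes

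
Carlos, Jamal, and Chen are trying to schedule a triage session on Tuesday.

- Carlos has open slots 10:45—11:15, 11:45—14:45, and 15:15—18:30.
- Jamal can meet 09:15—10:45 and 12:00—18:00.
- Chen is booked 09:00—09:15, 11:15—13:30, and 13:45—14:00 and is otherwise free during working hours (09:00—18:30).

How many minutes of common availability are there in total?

225 minutes

Chen free within 09:00–18:30: 09:15–11:15, 13:30–13:45, 14:00–18:30.
Carlos ∩ Jamal: 12:00–14:45, 15:15–18:00.
Carlos ∩ Jamal ∩ Chen: 13:30–13:45, 14:00–14:45, 15:15–18:00.
Total common minutes: 15 + 45 + 165 = 225.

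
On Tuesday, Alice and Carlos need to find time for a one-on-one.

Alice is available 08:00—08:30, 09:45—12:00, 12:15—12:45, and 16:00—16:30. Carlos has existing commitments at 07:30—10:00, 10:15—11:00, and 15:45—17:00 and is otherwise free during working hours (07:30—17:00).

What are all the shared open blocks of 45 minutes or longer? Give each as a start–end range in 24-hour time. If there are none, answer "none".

11:00–12:00

Carlos free within 07:30–17:00: 10:00–10:15, 11:00–15:45.
Alice ∩ Carlos: 10:00–10:15, 11:00–12:00, 12:15–12:45.
Windows ≥ 45 min: 11:00–12:00.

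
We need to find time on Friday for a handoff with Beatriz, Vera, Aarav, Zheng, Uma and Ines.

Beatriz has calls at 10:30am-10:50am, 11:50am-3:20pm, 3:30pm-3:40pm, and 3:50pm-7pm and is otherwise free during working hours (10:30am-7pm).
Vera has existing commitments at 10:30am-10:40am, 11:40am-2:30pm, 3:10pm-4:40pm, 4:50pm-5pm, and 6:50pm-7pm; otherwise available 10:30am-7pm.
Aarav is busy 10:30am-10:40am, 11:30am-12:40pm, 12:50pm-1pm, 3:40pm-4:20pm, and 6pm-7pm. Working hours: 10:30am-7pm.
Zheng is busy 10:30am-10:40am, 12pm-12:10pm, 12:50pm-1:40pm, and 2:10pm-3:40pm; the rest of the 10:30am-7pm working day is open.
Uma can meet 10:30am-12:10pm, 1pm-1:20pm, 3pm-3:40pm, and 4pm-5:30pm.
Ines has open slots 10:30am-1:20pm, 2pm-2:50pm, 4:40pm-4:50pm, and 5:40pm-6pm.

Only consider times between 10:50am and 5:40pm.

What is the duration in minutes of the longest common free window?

40 minutes

Beatriz free within 10:30–19:00: 10:50–11:50, 15:20–15:30, 15:40–15:50.
Vera free within 10:30–19:00: 10:40–11:40, 14:30–15:10, 16:40–16:50, 17:00–18:50.
Aarav free within 10:30–19:00: 10:40–11:30, 12:40–12:50, 13:00–15:40, 16:20–18:00.
Zheng free within 10:30–19:00: 10:40–12:00, 12:10–12:50, 13:40–14:10, 15:40–19:00.
Beatriz ∩ Vera: 10:50–11:40.
Beatriz ∩ Vera ∩ Aarav: 10:50–11:30.
Beatriz ∩ Vera ∩ Aarav ∩ Zheng: 10:50–11:30.
Beatriz ∩ Vera ∩ Aarav ∩ Zheng ∩ Uma: 10:50–11:30.
Beatriz ∩ Vera ∩ Aarav ∩ Zheng ∩ Uma ∩ Ines: 10:50–11:30.
Restricted to 10:50–17:40: 10:50–11:30.
Single common window of 40 minutes.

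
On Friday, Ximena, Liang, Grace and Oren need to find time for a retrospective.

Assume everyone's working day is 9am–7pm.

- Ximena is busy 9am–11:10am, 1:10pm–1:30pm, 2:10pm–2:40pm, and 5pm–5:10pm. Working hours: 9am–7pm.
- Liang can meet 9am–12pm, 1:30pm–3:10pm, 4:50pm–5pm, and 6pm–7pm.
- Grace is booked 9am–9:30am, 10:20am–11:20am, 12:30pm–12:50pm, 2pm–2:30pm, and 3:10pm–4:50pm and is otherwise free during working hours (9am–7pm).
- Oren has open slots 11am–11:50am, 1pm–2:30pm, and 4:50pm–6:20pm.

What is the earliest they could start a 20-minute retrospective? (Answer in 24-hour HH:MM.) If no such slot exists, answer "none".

11:20

Ximena free within 09:00–19:00: 11:10–13:10, 13:30–14:10, 14:40–17:00, 17:10–19:00.
Grace free within 09:00–19:00: 09:30–10:20, 11:20–12:30, 12:50–14:00, 14:30–15:10, 16:50–19:00.
Ximena ∩ Liang: 11:10–12:00, 13:30–14:10, 14:40–15:10, 16:50–17:00, 18:00–19:00.
Ximena ∩ Liang ∩ Grace: 11:20–12:00, 13:30–14:00, 14:40–15:10, 16:50–17:00, 18:00–19:00.
Ximena ∩ Liang ∩ Grace ∩ Oren: 11:20–11:50, 13:30–14:00, 16:50–17:00, 18:00–18:20.
Windows ≥ 20 min: 11:20–11:50, 13:30–14:00, 18:00–18:20.
Earliest such window starts at 11:20.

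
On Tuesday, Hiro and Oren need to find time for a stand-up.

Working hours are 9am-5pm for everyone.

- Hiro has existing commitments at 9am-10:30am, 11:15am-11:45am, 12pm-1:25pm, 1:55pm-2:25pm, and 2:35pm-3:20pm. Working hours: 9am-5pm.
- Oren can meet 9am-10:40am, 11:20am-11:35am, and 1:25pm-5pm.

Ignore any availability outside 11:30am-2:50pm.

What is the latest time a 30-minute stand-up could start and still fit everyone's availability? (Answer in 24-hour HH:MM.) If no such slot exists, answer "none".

13:25

Hiro free within 09:00–17:00: 10:30–11:15, 11:45–12:00, 13:25–13:55, 14:25–14:35, 15:20–17:00.
Hiro ∩ Oren: 10:30–10:40, 13:25–13:55, 14:25–14:35, 15:20–17:00.
Restricted to 11:30–14:50: 13:25–13:55, 14:25–14:35.
Windows ≥ 30 min: 13:25–13:55.
Latest start in the last window 13:25–13:55 is 13:55 − 30 min = 13:25.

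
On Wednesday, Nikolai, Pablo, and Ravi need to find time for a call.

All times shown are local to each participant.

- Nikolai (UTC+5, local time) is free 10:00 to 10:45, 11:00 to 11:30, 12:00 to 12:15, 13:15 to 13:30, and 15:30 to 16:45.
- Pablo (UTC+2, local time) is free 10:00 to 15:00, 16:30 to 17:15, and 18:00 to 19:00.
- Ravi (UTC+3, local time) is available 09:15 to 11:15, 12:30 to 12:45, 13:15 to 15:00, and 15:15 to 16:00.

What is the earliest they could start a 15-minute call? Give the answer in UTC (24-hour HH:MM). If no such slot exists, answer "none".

Nikolai → UTC: 05:00–05:45, 06:00–06:30, 07:00–07:15, 08:15–08:30, 10:30–11:45.
Pablo → UTC: 08:00–13:00, 14:30–15:15, 16:00–17:00.
Ravi → UTC: 06:15–08:15, 09:30–09:45, 10:15–12:00, 12:15–13:00.
Nikolai ∩ Pablo: 08:15–08:30, 10:30–11:45.
Nikolai ∩ Pablo ∩ Ravi: 10:30–11:45.
Windows ≥ 15 min: 10:30–11:45.
Earliest such window starts at 10:30.

10:30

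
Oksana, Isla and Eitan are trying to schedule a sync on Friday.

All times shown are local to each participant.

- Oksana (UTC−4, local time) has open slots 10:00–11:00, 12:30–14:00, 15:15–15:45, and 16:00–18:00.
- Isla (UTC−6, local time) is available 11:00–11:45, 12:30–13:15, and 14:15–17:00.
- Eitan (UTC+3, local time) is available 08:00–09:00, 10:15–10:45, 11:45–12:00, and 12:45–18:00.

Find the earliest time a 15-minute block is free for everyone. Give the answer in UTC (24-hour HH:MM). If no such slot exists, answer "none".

Oksana → UTC: 14:00–15:00, 16:30–18:00, 19:15–19:45, 20:00–22:00.
Isla → UTC: 17:00–17:45, 18:30–19:15, 20:15–23:00.
Eitan → UTC: 05:00–06:00, 07:15–07:45, 08:45–09:00, 09:45–15:00.
Oksana ∩ Isla: 17:00–17:45, 20:15–22:00.
Oksana ∩ Isla ∩ Eitan: (none).
Windows ≥ 15 min: (none).

none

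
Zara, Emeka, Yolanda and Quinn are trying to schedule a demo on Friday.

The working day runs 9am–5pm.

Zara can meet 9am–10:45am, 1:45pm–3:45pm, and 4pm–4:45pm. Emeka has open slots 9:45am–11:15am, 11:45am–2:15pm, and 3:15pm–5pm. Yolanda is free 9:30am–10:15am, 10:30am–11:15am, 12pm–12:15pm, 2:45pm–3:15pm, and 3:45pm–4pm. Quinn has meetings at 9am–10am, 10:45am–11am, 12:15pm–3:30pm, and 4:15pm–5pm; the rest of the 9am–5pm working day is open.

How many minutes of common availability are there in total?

Quinn free within 09:00–17:00: 10:00–10:45, 11:00–12:15, 15:30–16:15.
Zara ∩ Emeka: 09:45–10:45, 13:45–14:15, 15:15–15:45, 16:00–16:45.
Zara ∩ Emeka ∩ Yolanda: 09:45–10:15, 10:30–10:45.
Zara ∩ Emeka ∩ Yolanda ∩ Quinn: 10:00–10:15, 10:30–10:45.
Total common minutes: 15 + 15 = 30.

30 minutes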